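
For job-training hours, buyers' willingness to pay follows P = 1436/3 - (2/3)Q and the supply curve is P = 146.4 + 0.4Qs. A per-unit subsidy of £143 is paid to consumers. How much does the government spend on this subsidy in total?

Pre-subsidy: 1436/3 - (2/3)Q = 146.4 + 0.4Q gives Q* = 311.5 and P* = 271.
With the rebate, buyers effectively pay Pb = Ps − 143, where Ps is the price sellers receive.
On the curves, Pb = 1436/3 - (2/3)Q and Ps = 146.4 + 0.4Q; the wedge Ps − Pb = 143 gives 146.4 + 0.4Q − (1436/3 - (2/3)Q) = 143, so Q' = 445.5625.
Then Pb = 1436/3 − (2/3)·445.5625 = 181.625 and Ps = 146.4 + 0.4·445.5625 = 324.625.
Government outlay = subsidy × quantity = 143 × 445.5625 = 63715.4375.

Government cost = £63715.4375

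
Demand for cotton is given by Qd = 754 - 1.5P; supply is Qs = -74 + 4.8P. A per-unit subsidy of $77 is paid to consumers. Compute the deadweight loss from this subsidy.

Deadweight loss = $3388

Pre-subsidy: 754 - 1.5P = -74 + 4.8P gives P* = 920/7, Q* = 3898/7.
With the rebate, buyers effectively pay Pb = Ps − 77, where Ps is the price sellers receive.
Demand in terms of Ps becomes Qd = 754 − 1.5(Ps − 77) = 869.5 - 1.5Ps. Setting this equal to supply: 869.5 - 1.5Ps = -74 + 4.8Ps, so Ps = 3145/21.
Buyers pay Pb = 3145/21 − 77 = 1528/21; Q' = -74 + 4.8·(3145/21) = 4514/7.
The subsidy expands output by 4514/7 − 3898/7 = 88 past the efficient level; on those units the gap between marginal cost and willingness to pay runs from 0 up to 77.
DWL = ½ × 77 × 88 = 3388.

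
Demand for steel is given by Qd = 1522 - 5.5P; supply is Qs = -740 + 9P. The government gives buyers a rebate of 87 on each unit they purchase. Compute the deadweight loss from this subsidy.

Deadweight loss = 12919.5

Pre-subsidy: 1522 - 5.5P = -740 + 9P gives P* = 156, Q* = 664.
With the rebate, buyers effectively pay Pb = Ps − 87, where Ps is the price sellers receive.
Demand in terms of Ps becomes Qd = 1522 − 5.5(Ps − 87) = 2000.5 - 5.5Ps. Setting this equal to supply: 2000.5 - 5.5Ps = -740 + 9Ps, so Ps = 189.
Buyers pay Pb = 189 − 87 = 102; Q' = -740 + 9·189 = 961.
The subsidy expands output by 961 − 664 = 297 past the efficient level; on those units the gap between marginal cost and willingness to pay runs from 0 up to 87.
DWL = ½ × 87 × 297 = 12919.5.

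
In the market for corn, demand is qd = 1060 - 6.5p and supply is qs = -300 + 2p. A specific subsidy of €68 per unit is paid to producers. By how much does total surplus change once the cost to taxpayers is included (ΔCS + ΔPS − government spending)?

Net change in total surplus = -€3536

Pre-subsidy: 1060 - 6.5p = -300 + 2p gives p* = 160, q* = 20.
With the subsidy, sellers receive ps = pb + 68 for each unit, where pb is the price buyers pay.
Supply in terms of pb becomes qs = -300 + 2(pb + 68) = -164 + 2pb. Setting this equal to demand: 1060 - 6.5pb = -164 + 2pb, so pb = 144.
Sellers receive ps = 144 + 68 = 212; q' = 1060 − 6.5·144 = 124.
ΔCS = ½(20 + 124)(160 − 144) = 1152; ΔPS = ½(20 + 124)(212 − 160) = 3744.
Government spending = 68 × 124 = 8432.
Net change = 1152 + 3744 − 8432 = -3536. The loss equals the DWL triangle ½·68·104.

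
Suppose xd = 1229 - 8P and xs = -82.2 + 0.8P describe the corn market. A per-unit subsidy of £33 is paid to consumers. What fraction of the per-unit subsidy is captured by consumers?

Pre-subsidy: 1229 - 8P = -82.2 + 0.8P gives P* = 149, x* = 37.
With the rebate, buyers effectively pay Pb = Ps − 33, where Ps is the price sellers receive.
Demand in terms of Ps becomes xd = 1229 − 8(Ps − 33) = 1493 - 8Ps. Setting this equal to supply: 1493 - 8Ps = -82.2 + 0.8Ps, so Ps = 179.
Buyers pay Pb = 179 − 33 = 146; x' = -82.2 + 0.8·179 = 61.
Buyers' price falls by P* − Pb = 149 − 146 = 3; sellers' price rises by Ps − P* = 179 − 149 = 30.
So consumers capture 3/33 = 1/11 of each unit of subsidy.

Consumer share = 1/11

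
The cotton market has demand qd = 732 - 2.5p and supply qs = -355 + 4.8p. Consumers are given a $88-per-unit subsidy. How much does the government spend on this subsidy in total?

Pre-subsidy: 732 - 2.5p = -355 + 4.8p gives p* = 10870/73, q* = 26261/73.
With the rebate, buyers effectively pay pb = ps − 88, where ps is the price sellers receive.
Demand in terms of ps becomes qd = 732 − 2.5(ps − 88) = 952 - 2.5ps. Setting this equal to supply: 952 - 2.5ps = -355 + 4.8ps, so ps = 13070/73.
Buyers pay pb = 13070/73 − 88 = 6646/73; q' = -355 + 4.8·(13070/73) = 36821/73.
Government outlay = subsidy × quantity = 88 × 36821/73 = 3240248/73.

Government cost = 3240248/73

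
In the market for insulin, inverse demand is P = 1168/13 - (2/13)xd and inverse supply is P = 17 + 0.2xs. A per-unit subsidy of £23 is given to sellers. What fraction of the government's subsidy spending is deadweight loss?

Pre-subsidy: 1168/13 - (2/13)x = 17 + 0.2x gives x* = 4735/23 and P* = 1338/23.
With the subsidy, sellers receive Ps = Pb + 23 for each unit, where Pb is the price buyers pay.
On the curves, Pb = 1168/13 - (2/13)x and Ps = 17 + 0.2x; the wedge Ps − Pb = 23 gives 17 + 0.2x − (1168/13 - (2/13)x) = 23, so x' = 6230/23.
Then Pb = 1168/13 − (2/13)·(6230/23) = 1108/23 and Ps = 17 + 0.2·(6230/23) = 1637/23.
ΔCS = ½(4735/23 + 6230/23)(1338/23 − 1108/23) = 54825/23; ΔPS = ½(4735/23 + 6230/23)(1637/23 − 1338/23) = 142545/46.
Government spending = 23 × 6230/23 = 6230.
DWL = ½ × 23 × (6230/23 − 4735/23) = 747.5; fraction = 747.5 / 6230 = 299/2492.

DWL / government spending = 299/2492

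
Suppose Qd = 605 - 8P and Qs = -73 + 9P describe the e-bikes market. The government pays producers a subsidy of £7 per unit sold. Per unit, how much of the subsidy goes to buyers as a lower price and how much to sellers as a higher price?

Pre-subsidy: 605 - 8P = -73 + 9P gives P* = 678/17, Q* = 4861/17.
With the subsidy, sellers receive Ps = Pb + 7 for each unit, where Pb is the price buyers pay.
Supply in terms of Pb becomes Qs = -73 + 9(Pb + 7) = -10 + 9Pb. Setting this equal to demand: 605 - 8Pb = -10 + 9Pb, so Pb = 615/17.
Sellers receive Ps = 615/17 + 7 = 734/17; Q' = 605 − 8·(615/17) = 5365/17.
Buyers' price falls by P* − Pb = 678/17 − 615/17 = 63/17; sellers' price rises by Ps − P* = 734/17 − 678/17 = 56/17.

Buyers gain 63/17 per unit; sellers gain 56/17 per unit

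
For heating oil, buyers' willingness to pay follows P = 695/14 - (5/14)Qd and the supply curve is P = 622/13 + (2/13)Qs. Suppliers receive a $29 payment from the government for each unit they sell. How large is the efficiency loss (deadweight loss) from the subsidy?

Deadweight loss = 76531/93

Pre-subsidy: 695/14 - (5/14)Q = 622/13 + (2/13)Q gives Q* = 109/31 and P* = 1500/31.
With the subsidy, sellers receive Ps = Pb + 29 for each unit, where Pb is the price buyers pay.
On the curves, Pb = 695/14 - (5/14)Q and Ps = 622/13 + (2/13)Q; the wedge Ps − Pb = 29 gives 622/13 + (2/13)Q − (695/14 - (5/14)Q) = 29, so Q' = 5605/93.
Then Pb = 695/14 − (5/14)·(5605/93) = 2615/93 and Ps = 622/13 + (2/13)·(5605/93) = 5312/93.
The subsidy expands output by 5605/93 − 109/31 = 5278/93 past the efficient level; on those units the gap between marginal cost and willingness to pay runs from 0 up to 29.
DWL = ½ × 29 × 5278/93 = 76531/93.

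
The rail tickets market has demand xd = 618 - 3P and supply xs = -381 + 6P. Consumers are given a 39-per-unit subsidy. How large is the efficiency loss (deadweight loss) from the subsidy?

Deadweight loss = 1521

Pre-subsidy: 618 - 3P = -381 + 6P gives P* = 111, x* = 285.
With the rebate, buyers effectively pay Pb = Ps − 39, where Ps is the price sellers receive.
Demand in terms of Ps becomes xd = 618 − 3(Ps − 39) = 735 - 3Ps. Setting this equal to supply: 735 - 3Ps = -381 + 6Ps, so Ps = 124.
Buyers pay Pb = 124 − 39 = 85; x' = -381 + 6·124 = 363.
The subsidy expands output by 363 − 285 = 78 past the efficient level; on those units the gap between marginal cost and willingness to pay runs from 0 up to 39.
DWL = ½ × 39 × 78 = 1521.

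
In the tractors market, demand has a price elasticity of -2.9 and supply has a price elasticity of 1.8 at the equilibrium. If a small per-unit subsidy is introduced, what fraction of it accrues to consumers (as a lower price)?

For a small subsidy around the equilibrium, the benefit split depends on the relative slopes, which at a point are proportional to the elasticities.
Buyer share = εs/(εs + |εd|) = 1.8/(1.8 + 2.9) = 18/47; seller share = |εd|/(εs + |εd|) = 29/47.

Consumer share = 18/47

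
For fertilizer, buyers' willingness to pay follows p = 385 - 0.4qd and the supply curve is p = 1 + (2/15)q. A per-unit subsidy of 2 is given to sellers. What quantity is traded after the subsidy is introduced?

Pre-subsidy: 385 - 0.4q = 1 + (2/15)q gives q* = 720 and p* = 97.
With the subsidy, sellers receive ps = pb + 2 for each unit, where pb is the price buyers pay.
On the curves, pb = 385 - 0.4q and ps = 1 + (2/15)q; the wedge ps − pb = 2 gives 1 + (2/15)q − (385 - 0.4q) = 2, so q' = 723.75.
Then pb = 385 − 0.4·723.75 = 95.5 and ps = 1 + (2/15)·723.75 = 97.5.

q' = 723.75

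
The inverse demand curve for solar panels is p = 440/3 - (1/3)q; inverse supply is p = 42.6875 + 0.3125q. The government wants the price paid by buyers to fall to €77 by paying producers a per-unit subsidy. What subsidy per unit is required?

At a buyer price of 77, quantity demanded is 440 − 3·77 = 209.
Sellers supply 209 only when they receive ps = 42.6875 + 0.3125·209 = 108.
s = ps − pb = 108 − 77 = 31.

Required subsidy s = €31 per unit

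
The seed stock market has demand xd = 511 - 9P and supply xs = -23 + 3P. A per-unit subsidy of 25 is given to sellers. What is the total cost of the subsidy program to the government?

Government cost = 4168.75

Pre-subsidy: 511 - 9P = -23 + 3P gives P* = 44.5, x* = 110.5.
With the subsidy, sellers receive Ps = Pb + 25 for each unit, where Pb is the price buyers pay.
Supply in terms of Pb becomes xs = -23 + 3(Pb + 25) = 52 + 3Pb. Setting this equal to demand: 511 - 9Pb = 52 + 3Pb, so Pb = 38.25.
Sellers receive Ps = 38.25 + 25 = 63.25; x' = 511 − 9·38.25 = 166.75.
Government outlay = subsidy × quantity = 25 × 166.75 = 4168.75.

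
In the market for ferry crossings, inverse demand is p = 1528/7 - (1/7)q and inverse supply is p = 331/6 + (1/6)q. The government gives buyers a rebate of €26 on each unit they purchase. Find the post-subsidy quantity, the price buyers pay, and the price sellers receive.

q' = 611; buyers pay €131; sellers receive €157

Pre-subsidy: 1528/7 - (1/7)q = 331/6 + (1/6)q gives q* = 527 and p* = 143.
With the rebate, buyers effectively pay pb = ps − 26, where ps is the price sellers receive.
On the curves, pb = 1528/7 - (1/7)q and ps = 331/6 + (1/6)q; the wedge ps − pb = 26 gives 331/6 + (1/6)q − (1528/7 - (1/7)q) = 26, so q' = 611.
Then pb = 1528/7 − (1/7)·611 = 131 and ps = 331/6 + (1/6)·611 = 157.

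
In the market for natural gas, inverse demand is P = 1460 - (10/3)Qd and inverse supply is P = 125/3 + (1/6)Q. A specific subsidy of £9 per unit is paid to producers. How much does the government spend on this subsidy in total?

Pre-subsidy: 1460 - (10/3)Q = 125/3 + (1/6)Q gives Q* = 8510/21 and P* = 6880/63.
With the subsidy, sellers receive Ps = Pb + 9 for each unit, where Pb is the price buyers pay.
On the curves, Pb = 1460 - (10/3)Q and Ps = 125/3 + (1/6)Q; the wedge Ps − Pb = 9 gives 125/3 + (1/6)Q − (1460 - (10/3)Q) = 9, so Q' = 8564/21.
Then Pb = 1460 − (10/3)·(8564/21) = 6340/63 and Ps = 125/3 + (1/6)·(8564/21) = 6907/63.
Government outlay = subsidy × quantity = 9 × 8564/21 = 25692/7.

Government cost = 25692/7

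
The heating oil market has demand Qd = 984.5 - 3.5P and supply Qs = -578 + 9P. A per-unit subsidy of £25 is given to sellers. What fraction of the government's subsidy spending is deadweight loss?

DWL / government spending = 63/1220

Pre-subsidy: 984.5 - 3.5P = -578 + 9P gives P* = 125, Q* = 547.
With the subsidy, sellers receive Ps = Pb + 25 for each unit, where Pb is the price buyers pay.
Supply in terms of Pb becomes Qs = -578 + 9(Pb + 25) = -353 + 9Pb. Setting this equal to demand: 984.5 - 3.5Pb = -353 + 9Pb, so Pb = 107.
Sellers receive Ps = 107 + 25 = 132; Q' = 984.5 − 3.5·107 = 610.
ΔCS = ½(547 + 610)(125 − 107) = 10413; ΔPS = ½(547 + 610)(132 − 125) = 4049.5.
Government spending = 25 × 610 = 15250.
DWL = ½ × 25 × (610 − 547) = 787.5; fraction = 787.5 / 15250 = 63/1220.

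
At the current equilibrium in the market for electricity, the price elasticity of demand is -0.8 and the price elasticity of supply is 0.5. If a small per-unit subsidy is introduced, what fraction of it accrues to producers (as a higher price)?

Producer share = 8/13

For a small subsidy around the equilibrium, the benefit split depends on the relative slopes, which at a point are proportional to the elasticities.
Buyer share = εs/(εs + |εd|) = 0.5/(0.5 + 0.8) = 5/13; seller share = |εd|/(εs + |εd|) = 8/13.
So producers capture 8/13 of the subsidy.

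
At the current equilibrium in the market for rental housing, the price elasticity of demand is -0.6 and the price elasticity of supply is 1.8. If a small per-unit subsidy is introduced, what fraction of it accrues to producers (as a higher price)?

Producer share = 0.25

For a small subsidy around the equilibrium, the benefit split depends on the relative slopes, which at a point are proportional to the elasticities.
Buyer share = εs/(εs + |εd|) = 1.8/(1.8 + 0.6) = 0.75; seller share = |εd|/(εs + |εd|) = 0.25.
So producers capture 0.25 of the subsidy.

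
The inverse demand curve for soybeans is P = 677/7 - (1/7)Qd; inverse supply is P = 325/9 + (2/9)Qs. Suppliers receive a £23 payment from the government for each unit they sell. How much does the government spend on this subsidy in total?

Government cost = £5267

Pre-subsidy: 677/7 - (1/7)Q = 325/9 + (2/9)Q gives Q* = 166 and P* = 73.
With the subsidy, sellers receive Ps = Pb + 23 for each unit, where Pb is the price buyers pay.
On the curves, Pb = 677/7 - (1/7)Q and Ps = 325/9 + (2/9)Q; the wedge Ps − Pb = 23 gives 325/9 + (2/9)Q − (677/7 - (1/7)Q) = 23, so Q' = 229.
Then Pb = 677/7 − (1/7)·229 = 64 and Ps = 325/9 + (2/9)·229 = 87.
Government outlay = subsidy × quantity = 23 × 229 = 5267.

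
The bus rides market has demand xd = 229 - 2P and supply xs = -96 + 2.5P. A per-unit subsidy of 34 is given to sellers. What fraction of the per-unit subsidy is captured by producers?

Producer share = 4/9

Pre-subsidy: 229 - 2P = -96 + 2.5P gives P* = 650/9, x* = 761/9.
With the subsidy, sellers receive Ps = Pb + 34 for each unit, where Pb is the price buyers pay.
Supply in terms of Pb becomes xs = -96 + 2.5(Pb + 34) = -11 + 2.5Pb. Setting this equal to demand: 229 - 2Pb = -11 + 2.5Pb, so Pb = 160/3.
Sellers receive Ps = 160/3 + 34 = 262/3; x' = 229 − 2·(160/3) = 367/3.
Buyers' price falls by P* − Pb = 650/9 − 160/3 = 170/9; sellers' price rises by Ps − P* = 262/3 − 650/9 = 136/9.
So producers capture (136/9)/34 = 4/9 of each unit of subsidy.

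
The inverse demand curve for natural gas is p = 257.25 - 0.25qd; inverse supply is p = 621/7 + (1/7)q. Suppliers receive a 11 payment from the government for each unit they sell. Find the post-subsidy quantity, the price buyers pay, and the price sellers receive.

q' = 457; buyers pay 143; sellers receive 154

Pre-subsidy: 257.25 - 0.25q = 621/7 + (1/7)q gives q* = 429 and p* = 150.
With the subsidy, sellers receive ps = pb + 11 for each unit, where pb is the price buyers pay.
On the curves, pb = 257.25 - 0.25q and ps = 621/7 + (1/7)q; the wedge ps − pb = 11 gives 621/7 + (1/7)q − (257.25 - 0.25q) = 11, so q' = 457.
Then pb = 257.25 − 0.25·457 = 143 and ps = 621/7 + (1/7)·457 = 154.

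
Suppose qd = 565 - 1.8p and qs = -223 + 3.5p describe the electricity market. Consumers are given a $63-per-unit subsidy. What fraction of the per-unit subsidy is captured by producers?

Pre-subsidy: 565 - 1.8p = -223 + 3.5p gives p* = 7880/53, q* = 15761/53.
With the rebate, buyers effectively pay pb = ps − 63, where ps is the price sellers receive.
Demand in terms of ps becomes qd = 565 − 1.8(ps − 63) = 678.4 - 1.8ps. Setting this equal to supply: 678.4 - 1.8ps = -223 + 3.5ps, so ps = 9014/53.
Buyers pay pb = 9014/53 − 63 = 5675/53; q' = -223 + 3.5·(9014/53) = 19730/53.
Buyers' price falls by p* − pb = 7880/53 − 5675/53 = 2205/53; sellers' price rises by ps − p* = 9014/53 − 7880/53 = 1134/53.
So producers capture (1134/53)/63 = 18/53 of each unit of subsidy.

Producer share = 18/53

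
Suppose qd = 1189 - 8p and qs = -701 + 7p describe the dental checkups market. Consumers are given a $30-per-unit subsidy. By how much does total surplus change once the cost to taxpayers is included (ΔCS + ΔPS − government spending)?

Pre-subsidy: 1189 - 8p = -701 + 7p gives p* = 126, q* = 181.
With the rebate, buyers effectively pay pb = ps − 30, where ps is the price sellers receive.
Demand in terms of ps becomes qd = 1189 − 8(ps − 30) = 1429 - 8ps. Setting this equal to supply: 1429 - 8ps = -701 + 7ps, so ps = 142.
Buyers pay pb = 142 − 30 = 112; q' = -701 + 7·142 = 293.
ΔCS = ½(181 + 293)(126 − 112) = 3318; ΔPS = ½(181 + 293)(142 − 126) = 3792.
Government spending = 30 × 293 = 8790.
Net change = 3318 + 3792 − 8790 = -1680. The loss equals the DWL triangle ½·30·112.

Net change in total surplus = -$1680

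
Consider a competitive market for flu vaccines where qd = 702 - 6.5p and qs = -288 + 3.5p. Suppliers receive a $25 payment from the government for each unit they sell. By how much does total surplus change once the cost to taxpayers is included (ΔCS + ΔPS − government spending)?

Pre-subsidy: 702 - 6.5p = -288 + 3.5p gives p* = 99, q* = 58.5.
With the subsidy, sellers receive ps = pb + 25 for each unit, where pb is the price buyers pay.
Supply in terms of pb becomes qs = -288 + 3.5(pb + 25) = -200.5 + 3.5pb. Setting this equal to demand: 702 - 6.5pb = -200.5 + 3.5pb, so pb = 90.25.
Sellers receive ps = 90.25 + 25 = 115.25; q' = 702 − 6.5·90.25 = 115.375.
ΔCS = ½(58.5 + 115.375)(99 − 90.25) = 760.703125; ΔPS = ½(58.5 + 115.375)(115.25 − 99) = 1412.734375.
Government spending = 25 × 115.375 = 2884.375.
Net change = 760.703125 + 1412.734375 − 2884.375 = -710.9375. The loss equals the DWL triangle ½·25·56.875.

Net change in total surplus = -$710.9375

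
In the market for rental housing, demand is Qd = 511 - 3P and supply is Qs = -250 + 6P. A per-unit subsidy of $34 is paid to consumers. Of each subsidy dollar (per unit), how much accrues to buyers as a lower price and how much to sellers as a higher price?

Pre-subsidy: 511 - 3P = -250 + 6P gives P* = 761/9, Q* = 772/3.
With the rebate, buyers effectively pay Pb = Ps − 34, where Ps is the price sellers receive.
Demand in terms of Ps becomes Qd = 511 − 3(Ps − 34) = 613 - 3Ps. Setting this equal to supply: 613 - 3Ps = -250 + 6Ps, so Ps = 863/9.
Buyers pay Pb = 863/9 − 34 = 557/9; Q' = -250 + 6·(863/9) = 976/3.
Buyers' price falls by P* − Pb = 761/9 − 557/9 = 68/3; sellers' price rises by Ps − P* = 863/9 − 761/9 = 34/3.

Buyers gain 68/3 per unit; sellers gain 34/3 per unit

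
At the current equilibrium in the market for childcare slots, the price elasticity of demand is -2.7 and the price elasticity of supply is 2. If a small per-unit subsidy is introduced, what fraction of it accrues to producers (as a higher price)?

Producer share = 27/47

For a small subsidy around the equilibrium, the benefit split depends on the relative slopes, which at a point are proportional to the elasticities.
Buyer share = εs/(εs + |εd|) = 2/(2 + 2.7) = 20/47; seller share = |εd|/(εs + |εd|) = 27/47.
So producers capture 27/47 of the subsidy.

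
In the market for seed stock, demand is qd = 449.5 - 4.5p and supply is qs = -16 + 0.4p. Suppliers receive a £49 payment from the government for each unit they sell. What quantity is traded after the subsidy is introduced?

Pre-subsidy: 449.5 - 4.5p = -16 + 0.4p gives p* = 95, q* = 22.
With the subsidy, sellers receive ps = pb + 49 for each unit, where pb is the price buyers pay.
Supply in terms of pb becomes qs = -16 + 0.4(pb + 49) = 3.6 + 0.4pb. Setting this equal to demand: 449.5 - 4.5pb = 3.6 + 0.4pb, so pb = 91.
Sellers receive ps = 91 + 49 = 140; q' = 449.5 − 4.5·91 = 40.

q' = 40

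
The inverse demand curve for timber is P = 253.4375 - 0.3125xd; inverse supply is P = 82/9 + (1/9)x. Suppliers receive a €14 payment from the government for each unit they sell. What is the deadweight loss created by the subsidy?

Deadweight loss = 14112/61

Pre-subsidy: 253.4375 - 0.3125x = 82/9 + (1/9)x gives x* = 35183/61 and P* = 4465/61.
With the subsidy, sellers receive Ps = Pb + 14 for each unit, where Pb is the price buyers pay.
On the curves, Pb = 253.4375 - 0.3125x and Ps = 82/9 + (1/9)x; the wedge Ps − Pb = 14 gives 82/9 + (1/9)x − (253.4375 - 0.3125x) = 14, so x' = 37199/61.
Then Pb = 253.4375 − 0.3125·(37199/61) = 3835/61 and Ps = 82/9 + (1/9)·(37199/61) = 4689/61.
The subsidy expands output by 37199/61 − 35183/61 = 2016/61 past the efficient level; on those units the gap between marginal cost and willingness to pay runs from 0 up to 14.
DWL = ½ × 14 × 2016/61 = 14112/61.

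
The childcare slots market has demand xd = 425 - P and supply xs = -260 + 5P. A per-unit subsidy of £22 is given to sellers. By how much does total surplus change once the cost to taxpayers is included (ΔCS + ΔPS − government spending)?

Pre-subsidy: 425 - P = -260 + 5P gives P* = 685/6, x* = 1865/6.
With the subsidy, sellers receive Ps = Pb + 22 for each unit, where Pb is the price buyers pay.
Supply in terms of Pb becomes xs = -260 + 5(Pb + 22) = -150 + 5Pb. Setting this equal to demand: 425 - Pb = -150 + 5Pb, so Pb = 575/6.
Sellers receive Ps = 575/6 + 22 = 707/6; x' = 425 − 1·(575/6) = 1975/6.
ΔCS = ½(1865/6 + 1975/6)(685/6 − 575/6) = 17600/3; ΔPS = ½(1865/6 + 1975/6)(707/6 − 685/6) = 3520/3.
Government spending = 22 × 1975/6 = 21725/3.
Net change = 17600/3 + 3520/3 − 21725/3 = -605/3. The loss equals the DWL triangle ½·22·55/3.

Net change in total surplus = -605/3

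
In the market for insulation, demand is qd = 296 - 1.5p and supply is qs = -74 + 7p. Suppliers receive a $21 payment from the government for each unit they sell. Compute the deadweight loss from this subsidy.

Pre-subsidy: 296 - 1.5p = -74 + 7p gives p* = 740/17, q* = 3922/17.
With the subsidy, sellers receive ps = pb + 21 for each unit, where pb is the price buyers pay.
Supply in terms of pb becomes qs = -74 + 7(pb + 21) = 73 + 7pb. Setting this equal to demand: 296 - 1.5pb = 73 + 7pb, so pb = 446/17.
Sellers receive ps = 446/17 + 21 = 803/17; q' = 296 − 1.5·(446/17) = 4363/17.
The subsidy expands output by 4363/17 − 3922/17 = 441/17 past the efficient level; on those units the gap between marginal cost and willingness to pay runs from 0 up to 21.
DWL = ½ × 21 × 441/17 = 9261/34.

Deadweight loss = 9261/34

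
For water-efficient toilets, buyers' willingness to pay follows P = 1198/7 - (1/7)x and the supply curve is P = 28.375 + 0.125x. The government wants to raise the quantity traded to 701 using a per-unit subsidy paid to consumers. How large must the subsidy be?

At x = 701, from the demand curve buyers pay Pb = 1198/7 − (1/7)·701 = 71; from the supply curve sellers need Ps = 28.375 + 0.125·701 = 116.
The subsidy must fill the gap: s = Ps − Pb = 116 − 71 = 45.

Required subsidy s = 45 per unit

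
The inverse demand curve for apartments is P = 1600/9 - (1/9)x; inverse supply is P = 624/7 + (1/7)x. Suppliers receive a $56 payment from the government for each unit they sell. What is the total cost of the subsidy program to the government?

Pre-subsidy: 1600/9 - (1/9)x = 624/7 + (1/7)x gives x* = 349 and P* = 139.
With the subsidy, sellers receive Ps = Pb + 56 for each unit, where Pb is the price buyers pay.
On the curves, Pb = 1600/9 - (1/9)x and Ps = 624/7 + (1/7)x; the wedge Ps − Pb = 56 gives 624/7 + (1/7)x − (1600/9 - (1/9)x) = 56, so x' = 569.5.
Then Pb = 1600/9 − (1/9)·569.5 = 114.5 and Ps = 624/7 + (1/7)·569.5 = 170.5.
Government outlay = subsidy × quantity = 56 × 569.5 = 31892.

Government cost = $31892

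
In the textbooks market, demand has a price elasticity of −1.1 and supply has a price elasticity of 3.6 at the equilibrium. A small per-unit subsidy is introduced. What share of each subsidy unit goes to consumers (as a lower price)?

For a small subsidy around the equilibrium, the benefit split depends on the relative slopes, which at a point are proportional to the elasticities.
Buyer share = εs/(εs + |εd|) = 3.6/(3.6 + 1.1) = 36/47; seller share = |εd|/(εs + |εd|) = 11/47.

Consumer share = 36/47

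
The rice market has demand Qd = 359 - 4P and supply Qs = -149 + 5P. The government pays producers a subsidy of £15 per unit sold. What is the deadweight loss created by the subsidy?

Pre-subsidy: 359 - 4P = -149 + 5P gives P* = 508/9, Q* = 1199/9.
With the subsidy, sellers receive Ps = Pb + 15 for each unit, where Pb is the price buyers pay.
Supply in terms of Pb becomes Qs = -149 + 5(Pb + 15) = -74 + 5Pb. Setting this equal to demand: 359 - 4Pb = -74 + 5Pb, so Pb = 433/9.
Sellers receive Ps = 433/9 + 15 = 568/9; Q' = 359 − 4·(433/9) = 1499/9.
The subsidy expands output by 1499/9 − 1199/9 = 100/3 past the efficient level; on those units the gap between marginal cost and willingness to pay runs from 0 up to 15.
DWL = ½ × 15 × 100/3 = 250.

Deadweight loss = £250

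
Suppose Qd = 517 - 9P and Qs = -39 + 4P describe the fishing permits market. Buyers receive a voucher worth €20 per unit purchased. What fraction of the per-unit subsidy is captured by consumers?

Pre-subsidy: 517 - 9P = -39 + 4P gives P* = 556/13, Q* = 1717/13.
With the rebate, buyers effectively pay Pb = Ps − 20, where Ps is the price sellers receive.
Demand in terms of Ps becomes Qd = 517 − 9(Ps − 20) = 697 - 9Ps. Setting this equal to supply: 697 - 9Ps = -39 + 4Ps, so Ps = 736/13.
Buyers pay Pb = 736/13 − 20 = 476/13; Q' = -39 + 4·(736/13) = 2437/13.
Buyers' price falls by P* − Pb = 556/13 − 476/13 = 80/13; sellers' price rises by Ps − P* = 736/13 − 556/13 = 180/13.
So consumers capture (80/13)/20 = 4/13 of each unit of subsidy.

Consumer share = 4/13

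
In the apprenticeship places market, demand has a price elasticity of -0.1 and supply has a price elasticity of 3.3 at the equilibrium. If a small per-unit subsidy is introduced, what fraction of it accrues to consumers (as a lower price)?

Consumer share = 33/34

For a small subsidy around the equilibrium, the benefit split depends on the relative slopes, which at a point are proportional to the elasticities.
Buyer share = εs/(εs + |εd|) = 3.3/(3.3 + 0.1) = 33/34; seller share = |εd|/(εs + |εd|) = 1/34.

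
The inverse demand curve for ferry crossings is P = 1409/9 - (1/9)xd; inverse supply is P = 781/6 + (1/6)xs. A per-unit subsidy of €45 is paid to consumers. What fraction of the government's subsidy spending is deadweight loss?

Pre-subsidy: 1409/9 - (1/9)x = 781/6 + (1/6)x gives x* = 95 and P* = 146.
With the rebate, buyers effectively pay Pb = Ps − 45, where Ps is the price sellers receive.
On the curves, Pb = 1409/9 - (1/9)x and Ps = 781/6 + (1/6)x; the wedge Ps − Pb = 45 gives 781/6 + (1/6)x − (1409/9 - (1/9)x) = 45, so x' = 257.
Then Pb = 1409/9 − (1/9)·257 = 128 and Ps = 781/6 + (1/6)·257 = 173.
ΔCS = ½(95 + 257)(146 − 128) = 3168; ΔPS = ½(95 + 257)(173 − 146) = 4752.
Government spending = 45 × 257 = 11565.
DWL = ½ × 45 × (257 − 95) = 3645; fraction = 3645 / 11565 = 81/257.

DWL / government spending = 81/257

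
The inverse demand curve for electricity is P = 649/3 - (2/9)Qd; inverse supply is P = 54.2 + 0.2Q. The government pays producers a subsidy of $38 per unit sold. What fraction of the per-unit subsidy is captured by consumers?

Pre-subsidy: 649/3 - (2/9)Q = 54.2 + 0.2Q gives Q* = 384 and P* = 131.
With the subsidy, sellers receive Ps = Pb + 38 for each unit, where Pb is the price buyers pay.
On the curves, Pb = 649/3 - (2/9)Q and Ps = 54.2 + 0.2Q; the wedge Ps − Pb = 38 gives 54.2 + 0.2Q − (649/3 - (2/9)Q) = 38, so Q' = 474.
Then Pb = 649/3 − (2/9)·474 = 111 and Ps = 54.2 + 0.2·474 = 149.
Buyers' price falls by P* − Pb = 131 − 111 = 20; sellers' price rises by Ps − P* = 149 − 131 = 18.
So consumers capture 20/38 = 10/19 of each unit of subsidy.

Consumer share = 10/19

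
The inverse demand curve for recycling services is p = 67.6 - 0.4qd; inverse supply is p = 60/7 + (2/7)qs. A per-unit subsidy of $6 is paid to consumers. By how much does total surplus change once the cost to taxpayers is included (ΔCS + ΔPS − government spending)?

Pre-subsidy: 67.6 - 0.4q = 60/7 + (2/7)q gives q* = 1033/12 and p* = 199/6.
With the rebate, buyers effectively pay pb = ps − 6, where ps is the price sellers receive.
On the curves, pb = 67.6 - 0.4q and ps = 60/7 + (2/7)q; the wedge ps − pb = 6 gives 60/7 + (2/7)q − (67.6 - 0.4q) = 6, so q' = 569/6.
Then pb = 67.6 − 0.4·(569/6) = 89/3 and ps = 60/7 + (2/7)·(569/6) = 107/3.
ΔCS = ½(1033/12 + 569/6)(199/6 − 89/3) = 15197/48; ΔPS = ½(1033/12 + 569/6)(107/3 − 199/6) = 10855/48.
Government spending = 6 × 569/6 = 569.
Net change = 15197/48 + 10855/48 − 569 = -26.25. The loss equals the DWL triangle ½·6·8.75.

Net change in total surplus = -$26.25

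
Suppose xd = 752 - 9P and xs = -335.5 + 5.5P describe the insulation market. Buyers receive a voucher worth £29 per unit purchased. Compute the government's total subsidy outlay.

Government cost = £5104

Pre-subsidy: 752 - 9P = -335.5 + 5.5P gives P* = 75, x* = 77.
With the rebate, buyers effectively pay Pb = Ps − 29, where Ps is the price sellers receive.
Demand in terms of Ps becomes xd = 752 − 9(Ps − 29) = 1013 - 9Ps. Setting this equal to supply: 1013 - 9Ps = -335.5 + 5.5Ps, so Ps = 93.
Buyers pay Pb = 93 − 29 = 64; x' = -335.5 + 5.5·93 = 176.
Government outlay = subsidy × quantity = 29 × 176 = 5104.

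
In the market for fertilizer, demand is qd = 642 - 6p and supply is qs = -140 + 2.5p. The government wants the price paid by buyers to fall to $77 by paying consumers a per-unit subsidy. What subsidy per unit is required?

At a buyer price of 77, quantity demanded is 642 − 6·77 = 180.
Sellers supply 180 only when they receive ps with -140 + 2.5·ps = 180, i.e. ps = 128.
s = ps − pb = 128 − 77 = 51.

Required subsidy s = $51 per unit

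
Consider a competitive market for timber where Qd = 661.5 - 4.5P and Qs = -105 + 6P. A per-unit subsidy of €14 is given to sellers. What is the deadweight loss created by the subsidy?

Pre-subsidy: 661.5 - 4.5P = -105 + 6P gives P* = 73, Q* = 333.
With the subsidy, sellers receive Ps = Pb + 14 for each unit, where Pb is the price buyers pay.
Supply in terms of Pb becomes Qs = -105 + 6(Pb + 14) = -21 + 6Pb. Setting this equal to demand: 661.5 - 4.5Pb = -21 + 6Pb, so Pb = 65.
Sellers receive Ps = 65 + 14 = 79; Q' = 661.5 − 4.5·65 = 369.
The subsidy expands output by 369 − 333 = 36 past the efficient level; on those units the gap between marginal cost and willingness to pay runs from 0 up to 14.
DWL = ½ × 14 × 36 = 252.

Deadweight loss = €252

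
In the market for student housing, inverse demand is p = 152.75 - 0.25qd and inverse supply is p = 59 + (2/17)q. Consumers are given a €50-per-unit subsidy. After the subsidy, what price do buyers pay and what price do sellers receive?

Pre-subsidy: 152.75 - 0.25q = 59 + (2/17)q gives q* = 255 and p* = 89.
With the rebate, buyers effectively pay pb = ps − 50, where ps is the price sellers receive.
On the curves, pb = 152.75 - 0.25q and ps = 59 + (2/17)q; the wedge ps − pb = 50 gives 59 + (2/17)q − (152.75 - 0.25q) = 50, so q' = 391.
Then pb = 152.75 − 0.25·391 = 55 and ps = 59 + (2/17)·391 = 105.

Buyers pay €55; sellers receive €105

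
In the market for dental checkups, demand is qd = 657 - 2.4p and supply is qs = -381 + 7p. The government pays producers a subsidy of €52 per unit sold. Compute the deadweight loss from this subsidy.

Deadweight loss = 113568/47

Pre-subsidy: 657 - 2.4p = -381 + 7p gives p* = 5190/47, q* = 18423/47.
With the subsidy, sellers receive ps = pb + 52 for each unit, where pb is the price buyers pay.
Supply in terms of pb becomes qs = -381 + 7(pb + 52) = -17 + 7pb. Setting this equal to demand: 657 - 2.4pb = -17 + 7pb, so pb = 3370/47.
Sellers receive ps = 3370/47 + 52 = 5814/47; q' = 657 − 2.4·(3370/47) = 22791/47.
The subsidy expands output by 22791/47 − 18423/47 = 4368/47 past the efficient level; on those units the gap between marginal cost and willingness to pay runs from 0 up to 52.
DWL = ½ × 52 × 4368/47 = 113568/47.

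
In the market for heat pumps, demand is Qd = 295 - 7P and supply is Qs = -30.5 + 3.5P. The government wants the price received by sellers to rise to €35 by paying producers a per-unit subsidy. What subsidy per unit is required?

At a seller price of 35, quantity supplied is -30.5 + 3.5·35 = 92.
Buyers absorb 92 only when they pay Pb with 295 − 7·Pb = 92, i.e. Pb = 29.
s = Ps − Pb = 35 − 29 = 6.

Required subsidy s = €6 per unit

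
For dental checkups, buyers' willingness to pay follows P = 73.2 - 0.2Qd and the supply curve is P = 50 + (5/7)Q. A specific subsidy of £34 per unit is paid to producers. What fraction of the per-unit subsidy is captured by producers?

Producer share = 0.78125

Pre-subsidy: 73.2 - 0.2Q = 50 + (5/7)Q gives Q* = 25.375 and P* = 68.125.
With the subsidy, sellers receive Ps = Pb + 34 for each unit, where Pb is the price buyers pay.
On the curves, Pb = 73.2 - 0.2Q and Ps = 50 + (5/7)Q; the wedge Ps − Pb = 34 gives 50 + (5/7)Q − (73.2 - 0.2Q) = 34, so Q' = 62.5625.
Then Pb = 73.2 − 0.2·62.5625 = 60.6875 and Ps = 50 + (5/7)·62.5625 = 94.6875.
Buyers' price falls by P* − Pb = 68.125 − 60.6875 = 7.4375; sellers' price rises by Ps − P* = 94.6875 − 68.125 = 26.5625.
So producers capture 26.5625/34 = 0.78125 of each unit of subsidy.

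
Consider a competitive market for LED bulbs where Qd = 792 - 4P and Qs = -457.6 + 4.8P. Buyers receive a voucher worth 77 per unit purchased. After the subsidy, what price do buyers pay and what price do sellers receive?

Pre-subsidy: 792 - 4P = -457.6 + 4.8P gives P* = 142, Q* = 224.
With the rebate, buyers effectively pay Pb = Ps − 77, where Ps is the price sellers receive.
Demand in terms of Ps becomes Qd = 792 − 4(Ps − 77) = 1100 - 4Ps. Setting this equal to supply: 1100 - 4Ps = -457.6 + 4.8Ps, so Ps = 177.
Buyers pay Pb = 177 − 77 = 100; Q' = -457.6 + 4.8·177 = 392.

Buyers pay 100; sellers receive 177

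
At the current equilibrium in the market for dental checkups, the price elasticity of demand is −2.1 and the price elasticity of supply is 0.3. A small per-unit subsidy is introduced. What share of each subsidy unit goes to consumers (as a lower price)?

Consumer share = 0.125

For a small subsidy around the equilibrium, the benefit split depends on the relative slopes, which at a point are proportional to the elasticities.
Buyer share = εs/(εs + |εd|) = 0.3/(0.3 + 2.1) = 0.125; seller share = |εd|/(εs + |εd|) = 0.875.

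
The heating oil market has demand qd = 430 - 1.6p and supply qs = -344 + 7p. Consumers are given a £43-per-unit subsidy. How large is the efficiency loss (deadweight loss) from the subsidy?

Pre-subsidy: 430 - 1.6p = -344 + 7p gives p* = 90, q* = 286.
With the rebate, buyers effectively pay pb = ps − 43, where ps is the price sellers receive.
Demand in terms of ps becomes qd = 430 − 1.6(ps − 43) = 498.8 - 1.6ps. Setting this equal to supply: 498.8 - 1.6ps = -344 + 7ps, so ps = 98.
Buyers pay pb = 98 − 43 = 55; q' = -344 + 7·98 = 342.
The subsidy expands output by 342 − 286 = 56 past the efficient level; on those units the gap between marginal cost and willingness to pay runs from 0 up to 43.
DWL = ½ × 43 × 56 = 1204.

Deadweight loss = £1204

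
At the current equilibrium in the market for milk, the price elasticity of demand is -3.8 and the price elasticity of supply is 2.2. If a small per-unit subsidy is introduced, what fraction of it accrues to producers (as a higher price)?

For a small subsidy around the equilibrium, the benefit split depends on the relative slopes, which at a point are proportional to the elasticities.
Buyer share = εs/(εs + |εd|) = 2.2/(2.2 + 3.8) = 11/30; seller share = |εd|/(εs + |εd|) = 19/30.
So producers capture 19/30 of the subsidy.

Producer share = 19/30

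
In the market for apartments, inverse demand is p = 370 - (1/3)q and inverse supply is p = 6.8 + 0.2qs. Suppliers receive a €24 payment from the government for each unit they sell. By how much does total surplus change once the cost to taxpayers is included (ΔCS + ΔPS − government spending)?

Net change in total surplus = -€540

Pre-subsidy: 370 - (1/3)q = 6.8 + 0.2q gives q* = 681 and p* = 143.
With the subsidy, sellers receive ps = pb + 24 for each unit, where pb is the price buyers pay.
On the curves, pb = 370 - (1/3)q and ps = 6.8 + 0.2q; the wedge ps − pb = 24 gives 6.8 + 0.2q − (370 - (1/3)q) = 24, so q' = 726.
Then pb = 370 − (1/3)·726 = 128 and ps = 6.8 + 0.2·726 = 152.
ΔCS = ½(681 + 726)(143 − 128) = 10552.5; ΔPS = ½(681 + 726)(152 − 143) = 6331.5.
Government spending = 24 × 726 = 17424.
Net change = 10552.5 + 6331.5 − 17424 = -540. The loss equals the DWL triangle ½·24·45.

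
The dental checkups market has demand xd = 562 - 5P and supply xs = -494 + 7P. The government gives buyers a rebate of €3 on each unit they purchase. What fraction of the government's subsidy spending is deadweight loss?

DWL / government spending = 35/1046

Pre-subsidy: 562 - 5P = -494 + 7P gives P* = 88, x* = 122.
With the rebate, buyers effectively pay Pb = Ps − 3, where Ps is the price sellers receive.
Demand in terms of Ps becomes xd = 562 − 5(Ps − 3) = 577 - 5Ps. Setting this equal to supply: 577 - 5Ps = -494 + 7Ps, so Ps = 89.25.
Buyers pay Pb = 89.25 − 3 = 86.25; x' = -494 + 7·89.25 = 130.75.
ΔCS = ½(122 + 130.75)(88 − 86.25) = 221.15625; ΔPS = ½(122 + 130.75)(89.25 − 88) = 157.96875.
Government spending = 3 × 130.75 = 392.25.
DWL = ½ × 3 × (130.75 − 122) = 13.125; fraction = 13.125 / 392.25 = 35/1046.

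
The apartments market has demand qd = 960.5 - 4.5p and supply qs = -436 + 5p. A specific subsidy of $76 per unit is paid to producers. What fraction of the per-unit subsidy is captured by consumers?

Pre-subsidy: 960.5 - 4.5p = -436 + 5p gives p* = 147, q* = 299.
With the subsidy, sellers receive ps = pb + 76 for each unit, where pb is the price buyers pay.
Supply in terms of pb becomes qs = -436 + 5(pb + 76) = -56 + 5pb. Setting this equal to demand: 960.5 - 4.5pb = -56 + 5pb, so pb = 107.
Sellers receive ps = 107 + 76 = 183; q' = 960.5 − 4.5·107 = 479.
Buyers' price falls by p* − pb = 147 − 107 = 40; sellers' price rises by ps − p* = 183 − 147 = 36.
So consumers capture 40/76 = 10/19 of each unit of subsidy.

Consumer share = 10/19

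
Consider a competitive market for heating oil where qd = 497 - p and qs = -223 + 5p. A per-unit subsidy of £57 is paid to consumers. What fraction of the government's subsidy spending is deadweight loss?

DWL / government spending = 95/1698

Pre-subsidy: 497 - p = -223 + 5p gives p* = 120, q* = 377.
With the rebate, buyers effectively pay pb = ps − 57, where ps is the price sellers receive.
Demand in terms of ps becomes qd = 497 − 1(ps − 57) = 554 - ps. Setting this equal to supply: 554 - ps = -223 + 5ps, so ps = 129.5.
Buyers pay pb = 129.5 − 57 = 72.5; q' = -223 + 5·129.5 = 424.5.
ΔCS = ½(377 + 424.5)(120 − 72.5) = 19035.625; ΔPS = ½(377 + 424.5)(129.5 − 120) = 3807.125.
Government spending = 57 × 424.5 = 24196.5.
DWL = ½ × 57 × (424.5 − 377) = 1353.75; fraction = 1353.75 / 24196.5 = 95/1698.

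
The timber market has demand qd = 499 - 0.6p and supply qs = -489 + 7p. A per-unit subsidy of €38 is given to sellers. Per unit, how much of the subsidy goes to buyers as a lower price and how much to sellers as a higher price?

Pre-subsidy: 499 - 0.6p = -489 + 7p gives p* = 130, q* = 421.
With the subsidy, sellers receive ps = pb + 38 for each unit, where pb is the price buyers pay.
Supply in terms of pb becomes qs = -489 + 7(pb + 38) = -223 + 7pb. Setting this equal to demand: 499 - 0.6pb = -223 + 7pb, so pb = 95.
Sellers receive ps = 95 + 38 = 133; q' = 499 − 0.6·95 = 442.
Buyers' price falls by p* − pb = 130 − 95 = 35; sellers' price rises by ps − p* = 133 − 130 = 3.

Buyers gain €35 per unit; sellers gain €3 per unit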